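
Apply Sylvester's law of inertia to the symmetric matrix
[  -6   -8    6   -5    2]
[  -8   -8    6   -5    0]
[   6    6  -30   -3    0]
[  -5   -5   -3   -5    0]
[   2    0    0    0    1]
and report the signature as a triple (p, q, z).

step 0: pivot -6 → sign −
step 1: pivot 8/3 → sign +
step 2: pivot -51/2 → sign −
step 3: pivot -3/34 → sign −
step 4: pivot -1 → sign −
signature = (1, 4, 0)

Answer: (1, 4, 0)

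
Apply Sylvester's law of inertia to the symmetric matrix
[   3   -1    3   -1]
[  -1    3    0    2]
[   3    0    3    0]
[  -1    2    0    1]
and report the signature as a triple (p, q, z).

step 0: pivot 3 → sign +
step 1: pivot 8/3 → sign +
step 2: pivot -3/8 → sign −
step 3: row/col 3 already zero → sign 0
signature = (2, 1, 1)

Answer: (2, 1, 1)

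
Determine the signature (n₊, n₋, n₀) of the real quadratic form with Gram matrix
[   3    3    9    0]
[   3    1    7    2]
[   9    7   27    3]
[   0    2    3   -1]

step 0: pivot 3 → sign +
step 1: pivot -2 → sign −
step 2: pivot 2 → sign +
step 3: pivot 1/2 → sign +
signature = (3, 1, 0)

Answer: (3, 1, 0)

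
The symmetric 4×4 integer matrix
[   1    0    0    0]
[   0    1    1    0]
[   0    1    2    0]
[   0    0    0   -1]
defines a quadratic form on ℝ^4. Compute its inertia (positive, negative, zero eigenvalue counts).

step 0: pivot 1 → sign +
step 1: pivot 1 → sign +
step 2: pivot 1 → sign +
step 3: pivot -1 → sign −
signature = (3, 1, 0)

Answer: (3, 1, 0)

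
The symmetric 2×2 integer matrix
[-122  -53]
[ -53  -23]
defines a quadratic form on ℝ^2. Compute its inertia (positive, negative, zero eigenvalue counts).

step 0: pivot -122 → sign −
step 1: pivot 3/122 → sign +
signature = (1, 1, 0)

Answer: (1, 1, 0)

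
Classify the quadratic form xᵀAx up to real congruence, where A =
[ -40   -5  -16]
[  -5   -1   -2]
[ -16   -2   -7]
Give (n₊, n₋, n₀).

Answer: (0, 3, 0)

Derivation:
step 0: pivot -40 → sign −
step 1: pivot -3/8 → sign −
step 2: pivot -3/5 → sign −
signature = (0, 3, 0)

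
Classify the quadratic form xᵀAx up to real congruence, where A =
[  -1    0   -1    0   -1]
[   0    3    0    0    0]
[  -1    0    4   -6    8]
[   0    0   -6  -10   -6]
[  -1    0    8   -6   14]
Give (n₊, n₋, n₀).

step 0: pivot -1 → sign −
step 1: pivot 3 → sign +
step 2: pivot 5 → sign +
step 3: pivot -86/5 → sign −
step 4: pivot 6/43 → sign +
signature = (3, 2, 0)

Answer: (3, 2, 0)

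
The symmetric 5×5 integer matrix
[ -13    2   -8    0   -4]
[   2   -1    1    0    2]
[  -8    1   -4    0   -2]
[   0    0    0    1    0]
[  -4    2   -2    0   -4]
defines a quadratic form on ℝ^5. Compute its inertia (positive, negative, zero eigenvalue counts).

Answer: (2, 2, 1)

Derivation:
step 0: pivot -13 → sign −
step 1: pivot -9/13 → sign −
step 2: pivot 1 → sign +
step 3: pivot 1 → sign +
step 4: row/col 4 already zero → sign 0
signature = (2, 2, 1)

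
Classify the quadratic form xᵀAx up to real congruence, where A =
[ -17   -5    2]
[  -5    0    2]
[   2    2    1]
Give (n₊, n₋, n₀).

step 0: pivot -17 → sign −
step 1: pivot 25/17 → sign +
step 2: pivot -3/25 → sign −
signature = (1, 2, 0)

Answer: (1, 2, 0)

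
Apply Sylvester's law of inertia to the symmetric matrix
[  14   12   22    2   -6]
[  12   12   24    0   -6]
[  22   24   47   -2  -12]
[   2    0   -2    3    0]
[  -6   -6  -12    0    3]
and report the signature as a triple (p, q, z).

step 0: pivot 14 → sign +
step 1: pivot 12/7 → sign +
step 2: pivot -3 → sign −
step 3: pivot 1 → sign +
step 4: row/col 4 already zero → sign 0
signature = (3, 1, 1)

Answer: (3, 1, 1)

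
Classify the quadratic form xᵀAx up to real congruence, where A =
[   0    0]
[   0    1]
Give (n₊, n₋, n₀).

Answer: (1, 0, 1)

Derivation:
step 0: pivot 1 → sign +
step 1: row/col 1 already zero → sign 0
signature = (1, 0, 1)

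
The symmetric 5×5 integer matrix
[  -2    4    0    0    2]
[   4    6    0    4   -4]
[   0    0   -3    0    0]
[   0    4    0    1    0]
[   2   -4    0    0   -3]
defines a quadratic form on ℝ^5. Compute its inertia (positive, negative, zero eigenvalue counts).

step 0: pivot -2 → sign −
step 1: pivot 14 → sign +
step 2: pivot -3 → sign −
step 3: pivot -1/7 → sign −
step 4: pivot -1 → sign −
signature = (1, 4, 0)

Answer: (1, 4, 0)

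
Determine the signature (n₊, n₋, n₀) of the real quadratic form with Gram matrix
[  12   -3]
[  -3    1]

Answer: (2, 0, 0)

Derivation:
step 0: pivot 12 → sign +
step 1: pivot 1/4 → sign +
signature = (2, 0, 0)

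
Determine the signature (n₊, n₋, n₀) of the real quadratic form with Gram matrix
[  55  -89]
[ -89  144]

Answer: (1, 1, 0)

Derivation:
step 0: pivot 55 → sign +
step 1: pivot -1/55 → sign −
signature = (1, 1, 0)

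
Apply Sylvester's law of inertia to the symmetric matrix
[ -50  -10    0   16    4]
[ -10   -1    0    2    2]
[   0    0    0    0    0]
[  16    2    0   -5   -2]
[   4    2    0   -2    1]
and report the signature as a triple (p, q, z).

Answer: (2, 2, 1)

Derivation:
step 0: pivot -50 → sign −
step 1: pivot 1 → sign +
step 2: pivot -33/25 → sign −
step 3: pivot 3/11 → sign +
step 4: row/col 4 already zero → sign 0
signature = (2, 2, 1)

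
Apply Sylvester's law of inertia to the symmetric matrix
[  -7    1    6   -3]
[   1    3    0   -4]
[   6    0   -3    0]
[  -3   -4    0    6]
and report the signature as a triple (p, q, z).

step 0: pivot -7 → sign −
step 1: pivot 22/7 → sign +
step 2: pivot 21/11 → sign +
step 3: pivot 1/14 → sign +
signature = (3, 1, 0)

Answer: (3, 1, 0)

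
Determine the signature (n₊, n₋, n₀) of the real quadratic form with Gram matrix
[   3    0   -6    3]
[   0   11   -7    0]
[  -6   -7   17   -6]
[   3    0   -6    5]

Answer: (4, 0, 0)

Derivation:
step 0: pivot 3 → sign +
step 1: pivot 11 → sign +
step 2: pivot 6/11 → sign +
step 3: pivot 2 → sign +
signature = (4, 0, 0)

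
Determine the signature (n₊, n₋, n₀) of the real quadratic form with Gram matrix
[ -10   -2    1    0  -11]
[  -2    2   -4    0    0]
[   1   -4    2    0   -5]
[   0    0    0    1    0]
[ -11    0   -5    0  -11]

step 0: pivot -10 → sign −
step 1: pivot 12/5 → sign +
step 2: pivot -21/4 → sign −
step 3: pivot 1 → sign +
step 4: pivot 1/21 → sign +
signature = (3, 2, 0)

Answer: (3, 2, 0)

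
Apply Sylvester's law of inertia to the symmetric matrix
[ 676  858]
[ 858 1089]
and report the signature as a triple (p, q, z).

Answer: (1, 0, 1)

Derivation:
step 0: pivot 676 → sign +
step 1: row/col 1 already zero → sign 0
signature = (1, 0, 1)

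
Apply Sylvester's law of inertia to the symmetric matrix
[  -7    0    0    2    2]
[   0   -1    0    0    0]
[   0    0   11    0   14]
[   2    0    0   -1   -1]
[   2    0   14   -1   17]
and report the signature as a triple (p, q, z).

Answer: (2, 3, 0)

Derivation:
step 0: pivot -7 → sign −
step 1: pivot -1 → sign −
step 2: pivot 11 → sign +
step 3: pivot -3/7 → sign −
step 4: pivot 2/11 → sign +
signature = (2, 3, 0)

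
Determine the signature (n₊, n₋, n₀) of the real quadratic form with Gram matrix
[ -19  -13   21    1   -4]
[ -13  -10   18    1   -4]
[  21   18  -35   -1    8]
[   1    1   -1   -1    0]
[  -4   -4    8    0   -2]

step 0: pivot -19 → sign −
step 1: pivot -21/19 → sign −
step 2: pivot 1/7 → sign +
step 3: pivot -10 → sign −
step 4: pivot -2/5 → sign −
signature = (1, 4, 0)

Answer: (1, 4, 0)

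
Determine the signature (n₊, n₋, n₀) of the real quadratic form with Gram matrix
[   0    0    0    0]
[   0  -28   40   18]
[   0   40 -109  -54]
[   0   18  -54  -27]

Answer: (0, 2, 2)

Derivation:
step 0: pivot -28 → sign −
step 1: pivot -363/7 → sign −
step 2: row/col 2 already zero → sign 0
step 3: row/col 3 already zero → sign 0
signature = (0, 2, 2)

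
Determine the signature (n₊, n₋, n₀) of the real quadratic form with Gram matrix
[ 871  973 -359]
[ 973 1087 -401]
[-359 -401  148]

Answer: (2, 0, 1)

Derivation:
step 0: pivot 871 → sign +
step 1: pivot 48/871 → sign +
step 2: row/col 2 already zero → sign 0
signature = (2, 0, 1)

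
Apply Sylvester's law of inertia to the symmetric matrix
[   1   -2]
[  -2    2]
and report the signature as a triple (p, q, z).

Answer: (1, 1, 0)

Derivation:
step 0: pivot 1 → sign +
step 1: pivot -2 → sign −
signature = (1, 1, 0)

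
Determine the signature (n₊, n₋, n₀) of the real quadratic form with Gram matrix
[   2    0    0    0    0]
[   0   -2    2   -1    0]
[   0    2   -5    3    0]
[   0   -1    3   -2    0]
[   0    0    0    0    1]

step 0: pivot 2 → sign +
step 1: pivot -2 → sign −
step 2: pivot -3 → sign −
step 3: pivot -1/6 → sign −
step 4: pivot 1 → sign +
signature = (2, 3, 0)

Answer: (2, 3, 0)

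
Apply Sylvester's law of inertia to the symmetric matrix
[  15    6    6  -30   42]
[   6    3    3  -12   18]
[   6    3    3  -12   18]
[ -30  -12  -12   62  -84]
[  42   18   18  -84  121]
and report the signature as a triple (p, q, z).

step 0: pivot 15 → sign +
step 1: pivot 3/5 → sign +
step 2: pivot 2 → sign +
step 3: pivot 1 → sign +
step 4: row/col 4 already zero → sign 0
signature = (4, 0, 1)

Answer: (4, 0, 1)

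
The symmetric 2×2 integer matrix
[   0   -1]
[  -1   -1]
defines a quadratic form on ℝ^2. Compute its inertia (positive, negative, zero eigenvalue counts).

step 0: pivot -1 → sign −
step 1: pivot 1 → sign +
signature = (1, 1, 0)

Answer: (1, 1, 0)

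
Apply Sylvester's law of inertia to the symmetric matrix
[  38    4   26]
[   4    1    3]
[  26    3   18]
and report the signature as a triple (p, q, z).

step 0: pivot 38 → sign +
step 1: pivot 11/19 → sign +
step 2: pivot 1/11 → sign +
signature = (3, 0, 0)

Answer: (3, 0, 0)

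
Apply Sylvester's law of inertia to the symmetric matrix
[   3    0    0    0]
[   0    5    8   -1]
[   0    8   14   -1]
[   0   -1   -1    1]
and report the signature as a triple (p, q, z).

step 0: pivot 3 → sign +
step 1: pivot 5 → sign +
step 2: pivot 6/5 → sign +
step 3: pivot 1/2 → sign +
signature = (4, 0, 0)

Answer: (4, 0, 0)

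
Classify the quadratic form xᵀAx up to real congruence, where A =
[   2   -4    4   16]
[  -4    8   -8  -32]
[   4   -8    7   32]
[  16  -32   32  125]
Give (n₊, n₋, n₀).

step 0: pivot 2 → sign +
step 1: pivot -1 → sign −
step 2: pivot -3 → sign −
step 3: row/col 3 already zero → sign 0
signature = (1, 2, 1)

Answer: (1, 2, 1)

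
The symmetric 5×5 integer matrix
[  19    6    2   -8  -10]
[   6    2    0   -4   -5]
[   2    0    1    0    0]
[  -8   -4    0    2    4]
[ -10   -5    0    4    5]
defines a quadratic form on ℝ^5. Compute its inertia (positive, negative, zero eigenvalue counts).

step 0: pivot 19 → sign +
step 1: pivot 2/19 → sign +
step 2: pivot -3 → sign −
step 3: pivot -2/3 → sign −
step 4: pivot 3/2 → sign +
signature = (3, 2, 0)

Answer: (3, 2, 0)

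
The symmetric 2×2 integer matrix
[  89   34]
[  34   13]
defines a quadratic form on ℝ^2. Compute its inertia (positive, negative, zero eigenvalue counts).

step 0: pivot 89 → sign +
step 1: pivot 1/89 → sign +
signature = (2, 0, 0)

Answer: (2, 0, 0)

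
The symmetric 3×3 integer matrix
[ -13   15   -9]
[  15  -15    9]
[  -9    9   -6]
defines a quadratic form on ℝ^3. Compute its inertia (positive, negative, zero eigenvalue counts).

step 0: pivot -13 → sign −
step 1: pivot 30/13 → sign +
step 2: pivot -3/5 → sign −
signature = (1, 2, 0)

Answer: (1, 2, 0)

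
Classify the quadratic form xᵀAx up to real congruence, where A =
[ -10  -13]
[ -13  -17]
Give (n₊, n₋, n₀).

Answer: (0, 2, 0)

Derivation:
step 0: pivot -10 → sign −
step 1: pivot -1/10 → sign −
signature = (0, 2, 0)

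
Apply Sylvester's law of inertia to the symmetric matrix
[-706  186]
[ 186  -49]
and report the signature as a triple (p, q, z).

Answer: (1, 1, 0)

Derivation:
step 0: pivot -706 → sign −
step 1: pivot 1/353 → sign +
signature = (1, 1, 0)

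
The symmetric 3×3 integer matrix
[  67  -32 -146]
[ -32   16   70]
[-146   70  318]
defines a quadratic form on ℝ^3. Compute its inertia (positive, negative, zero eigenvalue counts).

Answer: (2, 1, 0)

Derivation:
step 0: pivot 67 → sign +
step 1: pivot 48/67 → sign +
step 2: pivot -1/4 → sign −
signature = (2, 1, 0)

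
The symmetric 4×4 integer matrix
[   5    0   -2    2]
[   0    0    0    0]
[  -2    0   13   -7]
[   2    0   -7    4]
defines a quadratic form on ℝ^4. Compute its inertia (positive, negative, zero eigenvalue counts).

Answer: (3, 0, 1)

Derivation:
step 0: pivot 5 → sign +
step 1: pivot 61/5 → sign +
step 2: pivot 3/61 → sign +
step 3: row/col 3 already zero → sign 0
signature = (3, 0, 1)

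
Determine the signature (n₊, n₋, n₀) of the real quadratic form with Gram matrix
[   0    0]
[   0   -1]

Answer: (0, 1, 1)

Derivation:
step 0: pivot -1 → sign −
step 1: row/col 1 already zero → sign 0
signature = (0, 1, 1)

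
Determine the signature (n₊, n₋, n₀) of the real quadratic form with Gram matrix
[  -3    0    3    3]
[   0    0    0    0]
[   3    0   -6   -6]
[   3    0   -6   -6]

Answer: (0, 2, 2)

Derivation:
step 0: pivot -3 → sign −
step 1: pivot -3 → sign −
step 2: row/col 2 already zero → sign 0
step 3: row/col 3 already zero → sign 0
signature = (0, 2, 2)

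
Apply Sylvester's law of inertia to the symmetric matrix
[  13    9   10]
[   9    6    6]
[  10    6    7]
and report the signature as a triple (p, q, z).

step 0: pivot 13 → sign +
step 1: pivot -3/13 → sign −
step 2: pivot 3 → sign +
signature = (2, 1, 0)

Answer: (2, 1, 0)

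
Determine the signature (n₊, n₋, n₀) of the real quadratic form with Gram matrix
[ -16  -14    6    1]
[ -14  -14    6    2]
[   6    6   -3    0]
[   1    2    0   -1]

step 0: pivot -16 → sign −
step 1: pivot -7/4 → sign −
step 2: pivot -3/7 → sign −
step 3: pivot 3/2 → sign +
signature = (1, 3, 0)

Answer: (1, 3, 0)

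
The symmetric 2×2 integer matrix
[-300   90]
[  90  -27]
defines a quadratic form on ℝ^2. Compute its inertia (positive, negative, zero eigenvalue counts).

Answer: (0, 1, 1)

Derivation:
step 0: pivot -300 → sign −
step 1: row/col 1 already zero → sign 0
signature = (0, 1, 1)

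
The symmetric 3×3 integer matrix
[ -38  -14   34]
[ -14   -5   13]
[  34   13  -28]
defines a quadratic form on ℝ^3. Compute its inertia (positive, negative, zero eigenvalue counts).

Answer: (2, 1, 0)

Derivation:
step 0: pivot -38 → sign −
step 1: pivot 3/19 → sign +
step 2: pivot 1 → sign +
signature = (2, 1, 0)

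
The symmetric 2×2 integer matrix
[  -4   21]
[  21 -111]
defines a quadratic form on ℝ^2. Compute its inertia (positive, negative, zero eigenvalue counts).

step 0: pivot -4 → sign −
step 1: pivot -3/4 → sign −
signature = (0, 2, 0)

Answer: (0, 2, 0)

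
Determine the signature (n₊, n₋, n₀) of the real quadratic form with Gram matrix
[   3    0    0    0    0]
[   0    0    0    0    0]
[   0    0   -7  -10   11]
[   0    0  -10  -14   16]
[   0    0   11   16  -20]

step 0: pivot 3 → sign +
step 1: pivot -7 → sign −
step 2: pivot 2/7 → sign +
step 3: pivot -3 → sign −
step 4: row/col 4 already zero → sign 0
signature = (2, 2, 1)

Answer: (2, 2, 1)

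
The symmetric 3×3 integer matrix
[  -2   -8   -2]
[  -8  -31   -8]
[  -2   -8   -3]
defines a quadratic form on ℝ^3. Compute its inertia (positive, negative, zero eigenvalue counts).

Answer: (1, 2, 0)

Derivation:
step 0: pivot -2 → sign −
step 1: pivot 1 → sign +
step 2: pivot -1 → sign −
signature = (1, 2, 0)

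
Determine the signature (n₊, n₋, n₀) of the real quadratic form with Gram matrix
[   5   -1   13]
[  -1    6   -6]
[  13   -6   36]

step 0: pivot 5 → sign +
step 1: pivot 29/5 → sign +
step 2: pivot 6/29 → sign +
signature = (3, 0, 0)

Answer: (3, 0, 0)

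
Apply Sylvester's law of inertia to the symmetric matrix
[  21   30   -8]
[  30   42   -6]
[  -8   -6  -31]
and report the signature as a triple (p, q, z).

Answer: (2, 1, 0)

Derivation:
step 0: pivot 21 → sign +
step 1: pivot -6/7 → sign −
step 2: pivot 1/3 → sign +
signature = (2, 1, 0)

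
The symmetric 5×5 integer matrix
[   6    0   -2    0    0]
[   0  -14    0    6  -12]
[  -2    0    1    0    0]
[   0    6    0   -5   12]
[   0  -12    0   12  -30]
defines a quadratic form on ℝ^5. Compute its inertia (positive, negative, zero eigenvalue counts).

step 0: pivot 6 → sign +
step 1: pivot -14 → sign −
step 2: pivot 1/3 → sign +
step 3: pivot -17/7 → sign −
step 4: pivot -6/17 → sign −
signature = (2, 3, 0)

Answer: (2, 3, 0)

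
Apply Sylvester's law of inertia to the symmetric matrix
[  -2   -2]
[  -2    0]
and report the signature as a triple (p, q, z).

step 0: pivot -2 → sign −
step 1: pivot 2 → sign +
signature = (1, 1, 0)

Answer: (1, 1, 0)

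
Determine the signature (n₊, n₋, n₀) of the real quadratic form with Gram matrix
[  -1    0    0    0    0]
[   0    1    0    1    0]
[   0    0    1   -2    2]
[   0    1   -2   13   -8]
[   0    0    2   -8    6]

step 0: pivot -1 → sign −
step 1: pivot 1 → sign +
step 2: pivot 1 → sign +
step 3: pivot 8 → sign +
step 4: row/col 4 already zero → sign 0
signature = (3, 1, 1)

Answer: (3, 1, 1)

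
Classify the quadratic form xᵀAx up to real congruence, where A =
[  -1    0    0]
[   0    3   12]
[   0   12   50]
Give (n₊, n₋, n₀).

step 0: pivot -1 → sign −
step 1: pivot 3 → sign +
step 2: pivot 2 → sign +
signature = (2, 1, 0)

Answer: (2, 1, 0)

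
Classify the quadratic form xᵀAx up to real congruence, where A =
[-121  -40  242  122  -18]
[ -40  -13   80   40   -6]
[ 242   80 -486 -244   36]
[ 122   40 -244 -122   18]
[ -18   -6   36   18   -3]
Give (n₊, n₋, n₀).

Answer: (2, 3, 0)

Derivation:
step 0: pivot -121 → sign −
step 1: pivot 27/121 → sign +
step 2: pivot -2 → sign −
step 3: pivot 14/27 → sign +
step 4: pivot -3/7 → sign −
signature = (2, 3, 0)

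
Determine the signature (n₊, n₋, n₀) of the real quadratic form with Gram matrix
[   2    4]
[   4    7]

Answer: (1, 1, 0)

Derivation:
step 0: pivot 2 → sign +
step 1: pivot -1 → sign −
signature = (1, 1, 0)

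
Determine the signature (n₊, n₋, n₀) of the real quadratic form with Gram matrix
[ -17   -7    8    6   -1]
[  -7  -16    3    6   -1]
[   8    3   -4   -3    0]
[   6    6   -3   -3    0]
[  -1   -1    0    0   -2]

step 0: pivot -17 → sign −
step 1: pivot -223/17 → sign −
step 2: pivot -51/223 → sign −
step 3: pivot 6/17 → sign +
step 4: pivot -1 → sign −
signature = (1, 4, 0)

Answer: (1, 4, 0)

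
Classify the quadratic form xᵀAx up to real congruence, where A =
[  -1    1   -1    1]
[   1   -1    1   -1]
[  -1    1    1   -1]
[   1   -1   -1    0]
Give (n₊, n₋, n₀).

step 0: pivot -1 → sign −
step 1: pivot 2 → sign +
step 2: pivot -1 → sign −
step 3: row/col 3 already zero → sign 0
signature = (1, 2, 1)

Answer: (1, 2, 1)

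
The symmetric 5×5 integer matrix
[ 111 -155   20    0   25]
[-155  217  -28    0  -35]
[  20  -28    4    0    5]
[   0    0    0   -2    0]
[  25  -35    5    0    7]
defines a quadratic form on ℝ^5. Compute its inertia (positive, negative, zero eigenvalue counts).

step 0: pivot 111 → sign +
step 1: pivot 62/111 → sign +
step 2: pivot 12/31 → sign +
step 3: pivot -2 → sign −
step 4: pivot 3/4 → sign +
signature = (4, 1, 0)

Answer: (4, 1, 0)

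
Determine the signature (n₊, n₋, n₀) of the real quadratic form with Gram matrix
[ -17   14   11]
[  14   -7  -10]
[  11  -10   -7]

step 0: pivot -17 → sign −
step 1: pivot 77/17 → sign +
step 2: pivot -6/77 → sign −
signature = (1, 2, 0)

Answer: (1, 2, 0)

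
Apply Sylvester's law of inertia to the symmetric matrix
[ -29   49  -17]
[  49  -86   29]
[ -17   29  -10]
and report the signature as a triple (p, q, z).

step 0: pivot -29 → sign −
step 1: pivot -93/29 → sign −
step 2: pivot -1/93 → sign −
signature = (0, 3, 0)

Answer: (0, 3, 0)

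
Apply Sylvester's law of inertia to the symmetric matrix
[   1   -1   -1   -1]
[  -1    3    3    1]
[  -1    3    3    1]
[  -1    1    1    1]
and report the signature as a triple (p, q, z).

Answer: (2, 0, 2)

Derivation:
step 0: pivot 1 → sign +
step 1: pivot 2 → sign +
step 2: row/col 2 already zero → sign 0
step 3: row/col 3 already zero → sign 0
signature = (2, 0, 2)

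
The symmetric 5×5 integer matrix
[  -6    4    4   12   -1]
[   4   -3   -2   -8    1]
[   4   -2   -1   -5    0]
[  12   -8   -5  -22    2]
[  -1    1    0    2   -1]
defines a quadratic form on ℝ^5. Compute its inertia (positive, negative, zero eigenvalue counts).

Answer: (1, 4, 0)

Derivation:
step 0: pivot -6 → sign −
step 1: pivot -1/3 → sign −
step 2: pivot 3 → sign +
step 3: pivot -1 → sign −
step 4: pivot -1/2 → sign −
signature = (1, 4, 0)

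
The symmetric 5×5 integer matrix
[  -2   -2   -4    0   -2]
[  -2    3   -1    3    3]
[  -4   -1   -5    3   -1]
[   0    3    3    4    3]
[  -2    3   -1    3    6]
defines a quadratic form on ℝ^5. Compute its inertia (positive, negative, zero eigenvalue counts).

Answer: (4, 1, 0)

Derivation:
step 0: pivot -2 → sign −
step 1: pivot 5 → sign +
step 2: pivot 6/5 → sign +
step 3: pivot 1 → sign +
step 4: pivot 3 → sign +
signature = (4, 1, 0)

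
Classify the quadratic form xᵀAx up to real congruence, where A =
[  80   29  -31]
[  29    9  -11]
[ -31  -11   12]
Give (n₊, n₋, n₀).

Answer: (2, 1, 0)

Derivation:
step 0: pivot 80 → sign +
step 1: pivot -121/80 → sign −
step 2: pivot 3/121 → sign +
signature = (2, 1, 0)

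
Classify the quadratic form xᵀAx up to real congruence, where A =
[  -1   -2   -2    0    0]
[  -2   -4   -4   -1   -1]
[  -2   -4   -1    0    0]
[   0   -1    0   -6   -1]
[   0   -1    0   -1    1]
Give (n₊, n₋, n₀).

step 0: pivot -1 → sign −
step 1: pivot 3 → sign +
step 2: pivot -6 → sign −
step 3: pivot 1/6 → sign +
step 4: pivot -3 → sign −
signature = (2, 3, 0)

Answer: (2, 3, 0)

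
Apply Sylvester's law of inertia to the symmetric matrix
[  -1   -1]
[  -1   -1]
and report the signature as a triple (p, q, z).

Answer: (0, 1, 1)

Derivation:
step 0: pivot -1 → sign −
step 1: row/col 1 already zero → sign 0
signature = (0, 1, 1)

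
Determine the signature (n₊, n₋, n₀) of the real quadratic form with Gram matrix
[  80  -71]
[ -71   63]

step 0: pivot 80 → sign +
step 1: pivot -1/80 → sign −
signature = (1, 1, 0)

Answer: (1, 1, 0)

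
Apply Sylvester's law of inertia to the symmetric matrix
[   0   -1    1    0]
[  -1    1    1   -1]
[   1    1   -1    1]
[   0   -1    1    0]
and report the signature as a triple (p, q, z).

step 0: pivot 1 → sign +
step 1: pivot -1 → sign −
step 2: pivot 2 → sign +
step 3: row/col 3 already zero → sign 0
signature = (2, 1, 1)

Answer: (2, 1, 1)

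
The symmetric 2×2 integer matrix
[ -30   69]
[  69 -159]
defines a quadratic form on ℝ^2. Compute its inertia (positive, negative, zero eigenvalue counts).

step 0: pivot -30 → sign −
step 1: pivot -3/10 → sign −
signature = (0, 2, 0)

Answer: (0, 2, 0)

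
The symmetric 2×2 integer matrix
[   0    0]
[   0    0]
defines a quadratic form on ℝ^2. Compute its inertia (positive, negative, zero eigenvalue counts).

step 0: row/col 0 already zero → sign 0
step 1: row/col 1 already zero → sign 0
signature = (0, 0, 2)

Answer: (0, 0, 2)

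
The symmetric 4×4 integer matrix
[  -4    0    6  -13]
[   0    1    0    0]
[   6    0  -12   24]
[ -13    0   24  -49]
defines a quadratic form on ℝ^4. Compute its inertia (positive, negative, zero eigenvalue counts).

Answer: (1, 2, 1)

Derivation:
step 0: pivot -4 → sign −
step 1: pivot 1 → sign +
step 2: pivot -3 → sign −
step 3: row/col 3 already zero → sign 0
signature = (1, 2, 1)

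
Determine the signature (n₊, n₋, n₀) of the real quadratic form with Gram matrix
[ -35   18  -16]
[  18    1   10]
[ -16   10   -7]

step 0: pivot -35 → sign −
step 1: pivot 359/35 → sign +
step 2: pivot 3/359 → sign +
signature = (2, 1, 0)

Answer: (2, 1, 0)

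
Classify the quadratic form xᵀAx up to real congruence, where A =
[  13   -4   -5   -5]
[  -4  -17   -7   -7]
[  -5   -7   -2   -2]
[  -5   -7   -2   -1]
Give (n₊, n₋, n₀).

step 0: pivot 13 → sign +
step 1: pivot -237/13 → sign −
step 2: pivot 6/79 → sign +
step 3: pivot 1 → sign +
signature = (3, 1, 0)

Answer: (3, 1, 0)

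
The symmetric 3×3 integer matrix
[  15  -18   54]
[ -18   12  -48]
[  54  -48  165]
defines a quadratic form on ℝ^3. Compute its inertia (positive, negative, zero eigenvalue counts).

step 0: pivot 15 → sign +
step 1: pivot -48/5 → sign −
step 2: row/col 2 already zero → sign 0
signature = (1, 1, 1)

Answer: (1, 1, 1)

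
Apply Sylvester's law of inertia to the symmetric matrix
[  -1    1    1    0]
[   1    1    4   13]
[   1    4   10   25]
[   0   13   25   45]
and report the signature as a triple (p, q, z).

Answer: (1, 3, 0)

Derivation:
step 0: pivot -1 → sign −
step 1: pivot 2 → sign +
step 2: pivot -3/2 → sign −
step 3: pivot -2 → sign −
signature = (1, 3, 0)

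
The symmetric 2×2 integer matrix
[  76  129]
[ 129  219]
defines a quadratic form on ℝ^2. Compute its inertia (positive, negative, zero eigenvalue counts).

Answer: (2, 0, 0)

Derivation:
step 0: pivot 76 → sign +
step 1: pivot 3/76 → sign +
signature = (2, 0, 0)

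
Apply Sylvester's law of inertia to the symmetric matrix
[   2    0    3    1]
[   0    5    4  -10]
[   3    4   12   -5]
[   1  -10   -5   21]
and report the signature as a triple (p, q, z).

step 0: pivot 2 → sign +
step 1: pivot 5 → sign +
step 2: pivot 43/10 → sign +
step 3: pivot -1/43 → sign −
signature = (3, 1, 0)

Answer: (3, 1, 0)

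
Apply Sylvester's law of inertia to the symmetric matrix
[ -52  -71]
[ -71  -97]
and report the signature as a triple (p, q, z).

Answer: (0, 2, 0)

Derivation:
step 0: pivot -52 → sign −
step 1: pivot -3/52 → sign −
signature = (0, 2, 0)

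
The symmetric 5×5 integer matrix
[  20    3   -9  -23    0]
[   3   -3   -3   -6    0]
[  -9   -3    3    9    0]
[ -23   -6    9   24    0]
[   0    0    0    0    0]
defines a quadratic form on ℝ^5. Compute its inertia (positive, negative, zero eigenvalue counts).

Answer: (1, 3, 1)

Derivation:
step 0: pivot 20 → sign +
step 1: pivot -69/20 → sign −
step 2: pivot -6/23 → sign −
step 3: pivot -1/2 → sign −
step 4: row/col 4 already zero → sign 0
signature = (1, 3, 1)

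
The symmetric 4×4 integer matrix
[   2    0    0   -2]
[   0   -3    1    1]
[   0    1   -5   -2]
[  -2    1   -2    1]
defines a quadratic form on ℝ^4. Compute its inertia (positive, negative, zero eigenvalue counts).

Answer: (1, 3, 0)

Derivation:
step 0: pivot 2 → sign +
step 1: pivot -3 → sign −
step 2: pivot -14/3 → sign −
step 3: pivot -1/14 → sign −
signature = (1, 3, 0)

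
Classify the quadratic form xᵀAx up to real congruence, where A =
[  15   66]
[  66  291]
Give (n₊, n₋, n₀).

step 0: pivot 15 → sign +
step 1: pivot 3/5 → sign +
signature = (2, 0, 0)

Answer: (2, 0, 0)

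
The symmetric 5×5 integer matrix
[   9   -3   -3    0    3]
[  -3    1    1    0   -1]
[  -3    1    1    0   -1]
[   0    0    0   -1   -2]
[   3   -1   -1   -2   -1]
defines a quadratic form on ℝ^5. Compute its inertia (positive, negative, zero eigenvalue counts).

step 0: pivot 9 → sign +
step 1: pivot -1 → sign −
step 2: pivot 2 → sign +
step 3: row/col 3 already zero → sign 0
step 4: row/col 4 already zero → sign 0
signature = (2, 1, 2)

Answer: (2, 1, 2)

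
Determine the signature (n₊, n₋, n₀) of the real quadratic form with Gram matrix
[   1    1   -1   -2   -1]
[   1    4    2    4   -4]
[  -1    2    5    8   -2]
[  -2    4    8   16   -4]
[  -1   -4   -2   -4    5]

Answer: (4, 0, 1)

Derivation:
step 0: pivot 1 → sign +
step 1: pivot 3 → sign +
step 2: pivot 1 → sign +
step 3: pivot 1 → sign +
step 4: row/col 4 already zero → sign 0
signature = (4, 0, 1)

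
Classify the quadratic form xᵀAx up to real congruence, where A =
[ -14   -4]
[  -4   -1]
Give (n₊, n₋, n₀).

Answer: (1, 1, 0)

Derivation:
step 0: pivot -14 → sign −
step 1: pivot 1/7 → sign +
signature = (1, 1, 0)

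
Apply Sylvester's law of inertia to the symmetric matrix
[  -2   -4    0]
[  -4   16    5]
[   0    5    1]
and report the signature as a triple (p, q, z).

step 0: pivot -2 → sign −
step 1: pivot 24 → sign +
step 2: pivot -1/24 → sign −
signature = (1, 2, 0)

Answer: (1, 2, 0)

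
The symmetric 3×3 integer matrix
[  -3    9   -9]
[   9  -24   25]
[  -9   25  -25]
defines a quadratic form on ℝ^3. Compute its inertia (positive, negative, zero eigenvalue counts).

Answer: (2, 1, 0)

Derivation:
step 0: pivot -3 → sign −
step 1: pivot 3 → sign +
step 2: pivot 2/3 → sign +
signature = (2, 1, 0)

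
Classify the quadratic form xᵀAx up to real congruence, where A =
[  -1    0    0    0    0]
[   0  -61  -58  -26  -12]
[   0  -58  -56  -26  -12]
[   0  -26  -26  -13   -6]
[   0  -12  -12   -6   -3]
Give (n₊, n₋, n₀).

step 0: pivot -1 → sign −
step 1: pivot -61 → sign −
step 2: pivot -52/61 → sign −
step 3: pivot -3/13 → sign −
step 4: row/col 4 already zero → sign 0
signature = (0, 4, 1)

Answer: (0, 4, 1)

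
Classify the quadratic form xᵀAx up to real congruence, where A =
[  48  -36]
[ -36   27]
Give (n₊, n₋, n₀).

step 0: pivot 48 → sign +
step 1: row/col 1 already zero → sign 0
signature = (1, 0, 1)

Answer: (1, 0, 1)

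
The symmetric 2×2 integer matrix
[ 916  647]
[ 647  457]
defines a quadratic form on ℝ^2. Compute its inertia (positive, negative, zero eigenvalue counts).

step 0: pivot 916 → sign +
step 1: pivot 3/916 → sign +
signature = (2, 0, 0)

Answer: (2, 0, 0)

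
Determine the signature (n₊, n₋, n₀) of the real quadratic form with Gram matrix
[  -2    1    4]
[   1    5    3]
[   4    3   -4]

step 0: pivot -2 → sign −
step 1: pivot 11/2 → sign +
step 2: pivot -6/11 → sign −
signature = (1, 2, 0)

Answer: (1, 2, 0)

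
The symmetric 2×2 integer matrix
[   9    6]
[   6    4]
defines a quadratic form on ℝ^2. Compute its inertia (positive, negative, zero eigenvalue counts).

Answer: (1, 0, 1)

Derivation:
step 0: pivot 9 → sign +
step 1: row/col 1 already zero → sign 0
signature = (1, 0, 1)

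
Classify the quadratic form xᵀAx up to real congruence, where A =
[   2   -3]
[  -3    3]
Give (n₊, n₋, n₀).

Answer: (1, 1, 0)

Derivation:
step 0: pivot 2 → sign +
step 1: pivot -3/2 → sign −
signature = (1, 1, 0)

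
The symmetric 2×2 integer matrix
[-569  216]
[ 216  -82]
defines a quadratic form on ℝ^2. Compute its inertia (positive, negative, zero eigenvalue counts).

Answer: (0, 2, 0)

Derivation:
step 0: pivot -569 → sign −
step 1: pivot -2/569 → sign −
signature = (0, 2, 0)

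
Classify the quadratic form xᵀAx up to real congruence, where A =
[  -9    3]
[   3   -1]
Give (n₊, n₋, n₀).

Answer: (0, 1, 1)

Derivation:
step 0: pivot -9 → sign −
step 1: row/col 1 already zero → sign 0
signature = (0, 1, 1)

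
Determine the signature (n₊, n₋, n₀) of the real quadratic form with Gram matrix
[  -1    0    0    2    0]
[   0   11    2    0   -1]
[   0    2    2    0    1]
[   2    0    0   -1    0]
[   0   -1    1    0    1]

Answer: (4, 1, 0)

Derivation:
step 0: pivot -1 → sign −
step 1: pivot 11 → sign +
step 2: pivot 18/11 → sign +
step 3: pivot 3 → sign +
step 4: pivot 1/18 → sign +
signature = (4, 1, 0)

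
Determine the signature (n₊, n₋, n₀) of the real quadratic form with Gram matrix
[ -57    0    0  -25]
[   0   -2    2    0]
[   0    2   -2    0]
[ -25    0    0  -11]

Answer: (0, 3, 1)

Derivation:
step 0: pivot -57 → sign −
step 1: pivot -2 → sign −
step 2: pivot -2/57 → sign −
step 3: row/col 3 already zero → sign 0
signature = (0, 3, 1)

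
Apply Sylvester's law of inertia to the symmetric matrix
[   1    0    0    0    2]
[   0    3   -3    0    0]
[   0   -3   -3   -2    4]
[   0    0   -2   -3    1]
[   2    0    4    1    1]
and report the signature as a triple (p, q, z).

Answer: (2, 3, 0)

Derivation:
step 0: pivot 1 → sign +
step 1: pivot 3 → sign +
step 2: pivot -6 → sign −
step 3: pivot -7/3 → sign −
step 4: pivot -2/7 → sign −
signature = (2, 3, 0)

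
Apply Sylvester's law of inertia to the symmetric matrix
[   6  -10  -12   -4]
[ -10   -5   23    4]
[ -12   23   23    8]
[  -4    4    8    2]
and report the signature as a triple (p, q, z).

Answer: (1, 3, 0)

Derivation:
step 0: pivot 6 → sign +
step 1: pivot -65/3 → sign −
step 2: pivot -38/65 → sign −
step 3: pivot -2/19 → sign −
signature = (1, 3, 0)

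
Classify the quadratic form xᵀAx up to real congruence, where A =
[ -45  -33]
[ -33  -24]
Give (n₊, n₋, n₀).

step 0: pivot -45 → sign −
step 1: pivot 1/5 → sign +
signature = (1, 1, 0)

Answer: (1, 1, 0)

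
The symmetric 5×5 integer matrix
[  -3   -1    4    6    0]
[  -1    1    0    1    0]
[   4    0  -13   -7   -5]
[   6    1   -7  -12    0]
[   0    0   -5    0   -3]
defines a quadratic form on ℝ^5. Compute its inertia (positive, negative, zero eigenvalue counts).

Answer: (1, 4, 0)

Derivation:
step 0: pivot -3 → sign −
step 1: pivot 4/3 → sign +
step 2: pivot -9 → sign −
step 3: pivot -3/4 → sign −
step 4: pivot -2/9 → sign −
signature = (1, 4, 0)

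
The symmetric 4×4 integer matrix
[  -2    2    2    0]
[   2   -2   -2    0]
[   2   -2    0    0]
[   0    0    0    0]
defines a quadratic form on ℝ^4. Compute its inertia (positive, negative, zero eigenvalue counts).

Answer: (1, 1, 2)

Derivation:
step 0: pivot -2 → sign −
step 1: pivot 2 → sign +
step 2: row/col 2 already zero → sign 0
step 3: row/col 3 already zero → sign 0
signature = (1, 1, 2)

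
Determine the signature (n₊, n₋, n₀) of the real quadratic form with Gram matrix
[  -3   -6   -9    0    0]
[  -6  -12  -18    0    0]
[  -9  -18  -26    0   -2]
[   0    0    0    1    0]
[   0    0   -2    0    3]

step 0: pivot -3 → sign −
step 1: pivot 1 → sign +
step 2: pivot 1 → sign +
step 3: pivot -1 → sign −
step 4: row/col 4 already zero → sign 0
signature = (2, 2, 1)

Answer: (2, 2, 1)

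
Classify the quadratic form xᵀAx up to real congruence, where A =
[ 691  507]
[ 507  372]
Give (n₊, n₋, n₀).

step 0: pivot 691 → sign +
step 1: pivot 3/691 → sign +
signature = (2, 0, 0)

Answer: (2, 0, 0)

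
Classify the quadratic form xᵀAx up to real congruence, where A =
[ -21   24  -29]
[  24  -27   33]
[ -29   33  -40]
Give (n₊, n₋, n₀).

Answer: (1, 1, 1)

Derivation:
step 0: pivot -21 → sign −
step 1: pivot 3/7 → sign +
step 2: row/col 2 already zero → sign 0
signature = (1, 1, 1)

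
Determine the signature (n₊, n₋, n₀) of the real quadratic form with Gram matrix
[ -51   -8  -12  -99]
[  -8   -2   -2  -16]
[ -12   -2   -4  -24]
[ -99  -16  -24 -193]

step 0: pivot -51 → sign −
step 1: pivot -38/51 → sign −
step 2: pivot -22/19 → sign −
step 3: pivot -2/11 → sign −
signature = (0, 4, 0)

Answer: (0, 4, 0)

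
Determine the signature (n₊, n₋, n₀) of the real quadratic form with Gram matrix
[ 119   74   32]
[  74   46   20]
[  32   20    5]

step 0: pivot 119 → sign +
step 1: pivot -2/119 → sign −
step 2: pivot -3 → sign −
signature = (1, 2, 0)

Answer: (1, 2, 0)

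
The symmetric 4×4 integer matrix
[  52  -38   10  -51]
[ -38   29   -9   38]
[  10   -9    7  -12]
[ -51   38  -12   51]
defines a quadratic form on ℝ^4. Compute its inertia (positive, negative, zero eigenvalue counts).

step 0: pivot 52 → sign +
step 1: pivot 16/13 → sign +
step 2: pivot 11/4 → sign +
step 3: pivot 3/88 → sign +
signature = (4, 0, 0)

Answer: (4, 0, 0)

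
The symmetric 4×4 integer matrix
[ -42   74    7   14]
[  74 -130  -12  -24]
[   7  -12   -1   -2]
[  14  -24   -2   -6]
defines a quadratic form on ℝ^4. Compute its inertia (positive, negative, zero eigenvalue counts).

step 0: pivot -42 → sign −
step 1: pivot 8/21 → sign +
step 2: pivot -1/8 → sign −
step 3: pivot -2 → sign −
signature = (1, 3, 0)

Answer: (1, 3, 0)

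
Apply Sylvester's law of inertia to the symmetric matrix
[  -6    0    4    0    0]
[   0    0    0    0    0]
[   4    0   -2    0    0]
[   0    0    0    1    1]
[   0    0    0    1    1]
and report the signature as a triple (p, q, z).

step 0: pivot -6 → sign −
step 1: pivot 2/3 → sign +
step 2: pivot 1 → sign +
step 3: row/col 3 already zero → sign 0
step 4: row/col 4 already zero → sign 0
signature = (2, 1, 2)

Answer: (2, 1, 2)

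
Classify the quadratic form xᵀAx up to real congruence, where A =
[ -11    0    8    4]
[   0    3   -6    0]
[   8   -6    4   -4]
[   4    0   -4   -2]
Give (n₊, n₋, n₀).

Answer: (1, 2, 1)

Derivation:
step 0: pivot -11 → sign −
step 1: pivot 3 → sign +
step 2: pivot -24/11 → sign −
step 3: row/col 3 already zero → sign 0
signature = (1, 2, 1)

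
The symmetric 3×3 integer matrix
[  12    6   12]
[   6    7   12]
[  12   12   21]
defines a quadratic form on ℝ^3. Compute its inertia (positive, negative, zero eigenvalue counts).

Answer: (2, 0, 1)

Derivation:
step 0: pivot 12 → sign +
step 1: pivot 4 → sign +
step 2: row/col 2 already zero → sign 0
signature = (2, 0, 1)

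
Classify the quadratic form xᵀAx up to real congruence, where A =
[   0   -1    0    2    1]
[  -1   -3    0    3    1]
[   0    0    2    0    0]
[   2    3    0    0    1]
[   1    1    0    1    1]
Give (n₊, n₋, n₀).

Answer: (2, 1, 2)

Derivation:
step 0: pivot -3 → sign −
step 1: pivot 1/3 → sign +
step 2: pivot 2 → sign +
step 3: row/col 3 already zero → sign 0
step 4: row/col 4 already zero → sign 0
signature = (2, 1, 2)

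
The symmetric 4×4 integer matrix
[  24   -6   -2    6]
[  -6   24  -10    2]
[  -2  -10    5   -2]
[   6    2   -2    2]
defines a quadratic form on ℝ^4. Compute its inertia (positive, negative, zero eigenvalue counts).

Answer: (3, 1, 0)

Derivation:
step 0: pivot 24 → sign +
step 1: pivot 45/2 → sign +
step 2: pivot -1/15 → sign −
step 3: pivot 2/9 → sign +
signature = (3, 1, 0)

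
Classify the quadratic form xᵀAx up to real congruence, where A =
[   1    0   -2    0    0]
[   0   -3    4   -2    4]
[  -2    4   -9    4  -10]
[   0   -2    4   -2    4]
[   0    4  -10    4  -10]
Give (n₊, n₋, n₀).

Answer: (1, 4, 0)

Derivation:
step 0: pivot 1 → sign +
step 1: pivot -3 → sign −
step 2: pivot -23/3 → sign −
step 3: pivot -10/23 → sign −
step 4: pivot -6/5 → sign −
signature = (1, 4, 0)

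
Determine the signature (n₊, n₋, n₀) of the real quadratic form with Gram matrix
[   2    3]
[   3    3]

Answer: (1, 1, 0)

Derivation:
step 0: pivot 2 → sign +
step 1: pivot -3/2 → sign −
signature = (1, 1, 0)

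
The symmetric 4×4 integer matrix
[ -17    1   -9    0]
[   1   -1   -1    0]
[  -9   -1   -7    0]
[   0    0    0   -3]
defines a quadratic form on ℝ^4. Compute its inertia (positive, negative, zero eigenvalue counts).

step 0: pivot -17 → sign −
step 1: pivot -16/17 → sign −
step 2: pivot 1/4 → sign +
step 3: pivot -3 → sign −
signature = (1, 3, 0)

Answer: (1, 3, 0)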